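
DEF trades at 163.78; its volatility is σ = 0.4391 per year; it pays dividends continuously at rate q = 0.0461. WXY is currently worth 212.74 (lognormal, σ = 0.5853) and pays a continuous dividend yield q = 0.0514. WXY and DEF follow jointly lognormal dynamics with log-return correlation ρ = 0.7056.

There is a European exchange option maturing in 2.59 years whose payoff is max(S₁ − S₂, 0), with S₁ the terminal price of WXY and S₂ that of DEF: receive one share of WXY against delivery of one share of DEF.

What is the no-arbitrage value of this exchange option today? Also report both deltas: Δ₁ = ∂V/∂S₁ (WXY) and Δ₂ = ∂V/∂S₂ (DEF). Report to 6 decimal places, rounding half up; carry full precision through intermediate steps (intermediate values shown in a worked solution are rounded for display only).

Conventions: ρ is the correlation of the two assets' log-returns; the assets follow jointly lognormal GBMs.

σ_eff = √(σ₁² + σ₂² − 2ρσ₁σ₂) = √(0.5853² + 0.4391² − 2·0.7056·0.5853·0.4391) = 0.415571
d₁ = (ln(S₁/S₂) + (q₂ − q₁ + σ_eff²/2)T) / (σ_eff√T) = (ln(212.74/163.78) + (0.0461 − 0.0514 + 0.086350)·2.59) / 0.668798 = 0.704944
d₂ = d₁ − σ_eff√T = 0.704944 − 0.668798 = 0.036146
N(d₁) = 0.759577,  N(d₂) = 0.514417
V = S₁·e^{−q₁T}·N(d₁) − S₂·e^{−q₂T}·N(d₂) = 141.450771 − 74.769050 = 66.681722
Key observation: no risk-free rate is needed — with the second asset as numeraire the exchange option is a call on the ratio S₁/S₂, and r cancels out of the value.
Δ₁ = e^{−q₁T}·N(d₁) = 0.664900;  Δ₂ = −e^{−q₂T}·N(d₂) = -0.456521

exchange price = 66.681722
Δ1 = 0.664900
Δ2 = -0.456521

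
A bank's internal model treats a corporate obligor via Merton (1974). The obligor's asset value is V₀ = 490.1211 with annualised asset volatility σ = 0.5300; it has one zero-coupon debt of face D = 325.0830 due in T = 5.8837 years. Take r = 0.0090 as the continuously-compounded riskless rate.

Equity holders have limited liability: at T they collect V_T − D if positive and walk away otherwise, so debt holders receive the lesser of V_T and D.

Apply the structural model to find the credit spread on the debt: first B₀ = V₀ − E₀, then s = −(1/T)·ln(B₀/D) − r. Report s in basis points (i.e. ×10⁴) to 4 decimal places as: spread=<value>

spread=759.0348

Work the structural quantities from V₀ = 490.1211 against face 325.0830:
d₁ = [ln(V₀/D) + (r + σ²/2)T] / (σ√T)
   = [ln(490.1211/325.0830) + (0.0090 + 0.5·0.5300²)·5.8837] / (0.5300·√5.8837)
   = [0.410572 + 0.879319] / 1.285586 = 1.003349
d₂ = d₁ − σ√T = 1.003349 − 1.285586 = -0.282237
N(d₁) = 0.842154,  N(d₂) = 0.388881,  e^(−rT) = 0.948424
E₀ = V₀·N(d₁) − D·e^(−rT)·N(d₂)
   = 490.1211·0.842154 − 325.0830·0.948424·0.388881 = 292.858878
B₀ = V₀ − E₀ = 490.1211 − 292.858878 = 197.262222
spread = −(1/T)·ln(B₀/D) − r = −(1/5.8837)·ln(197.262222/325.0830) − 0.0090 = 0.07590348
in basis points: 0.07590348 × 10⁴ = 759.0348 bp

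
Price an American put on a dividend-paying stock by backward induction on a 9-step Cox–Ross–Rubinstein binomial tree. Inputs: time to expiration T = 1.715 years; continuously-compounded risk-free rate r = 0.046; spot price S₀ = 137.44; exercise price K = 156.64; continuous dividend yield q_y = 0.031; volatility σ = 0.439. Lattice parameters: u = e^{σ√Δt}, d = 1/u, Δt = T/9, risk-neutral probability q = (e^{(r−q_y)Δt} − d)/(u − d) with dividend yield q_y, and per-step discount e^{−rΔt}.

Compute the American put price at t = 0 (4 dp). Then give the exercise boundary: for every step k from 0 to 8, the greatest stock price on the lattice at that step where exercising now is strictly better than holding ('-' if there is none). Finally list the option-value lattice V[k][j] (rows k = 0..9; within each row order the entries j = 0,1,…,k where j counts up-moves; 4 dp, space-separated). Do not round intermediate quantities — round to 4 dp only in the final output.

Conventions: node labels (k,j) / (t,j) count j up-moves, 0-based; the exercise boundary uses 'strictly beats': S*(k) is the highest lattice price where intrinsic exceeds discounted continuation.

price = 40.1253
boundary = - - - 77.3455 63.8570 77.3455 93.6830 77.3455 93.6830
tree:
40.1253
51.8303 27.1344
65.0847 37.2423 15.7722
79.2945 49.6273 23.3968 7.1113
92.7830 63.9303 33.7643 11.6577 1.9031
103.9191 79.2945 47.0937 18.7421 3.5531 0.0000
113.1132 92.7830 62.9570 29.3481 6.6336 0.0000 0.0000
120.7040 103.9191 79.2945 44.2568 12.3847 0.0000 0.0000 0.0000
126.9709 113.1132 92.7830 62.9570 23.1221 0.0000 0.0000 0.0000 0.0000
132.1450 120.7040 103.9191 79.2945 43.1684 0.0000 0.0000 0.0000 0.0000 0.0000

Δt=0.19056  u=1.21123  d=0.82561  q=0.45966  discount=0.99127
step 9 (expiry): payoffs max(K−S,0) = 132.1450 120.7040 103.9191 79.2945 43.1684 0.0000 0.0000 0.0000 0.0000 0.0000
step 8: (k=8,j=0): S=29.6691, K−S=126.9709, hold=125.7786 ⇒ V=126.9709 exercise | (k=8,j=1): S=43.5268, K−S=113.1132, hold=112.0026 ⇒ V=113.1132 exercise | (k=8,j=2): S=63.8570, K−S=92.7830, hold=91.7920 ⇒ V=92.7830 exercise | (k=8,j=3): S=93.6830, K−S=62.9570, hold=62.1417 ⇒ V=62.9570 exercise | (k=8,j=4): S=137.4400, K−S=19.2000, hold=23.1221 ⇒ V=23.1221 continue | (k=8,j=5): S=201.6348, K−S=0.0000, hold=0.0000 ⇒ V=0.0000 continue | (k=8,j=6): S=295.8132, K−S=0.0000, hold=0.0000 ⇒ V=0.0000 continue | (k=8,j=7): S=433.9801, K−S=0.0000, hold=0.0000 ⇒ V=0.0000 continue | (k=8,j=8): S=636.6813, K−S=0.0000, hold=0.0000 ⇒ V=0.0000 continue  boundary S*=93.6830
step 7: (k=7,j=0): S=35.9360, K−S=120.7040, hold=119.5486 ⇒ V=120.7040 exercise | (k=7,j=1): S=52.7209, K−S=103.9191, hold=102.8626 ⇒ V=103.9191 exercise | (k=7,j=2): S=77.3455, K−S=79.2945, hold=78.3831 ⇒ V=79.2945 exercise | (k=7,j=3): S=113.4716, K−S=43.1684, hold=44.2568 ⇒ V=44.2568 continue | (k=7,j=4): S=166.4713, K−S=0.0000, hold=12.3847 ⇒ V=12.3847 continue | (k=7,j=5): S=244.2258, K−S=0.0000, hold=0.0000 ⇒ V=0.0000 continue | (k=7,j=6): S=358.2975, K−S=0.0000, hold=0.0000 ⇒ V=0.0000 continue | (k=7,j=7): S=525.6492, K−S=0.0000, hold=0.0000 ⇒ V=0.0000 continue  boundary S*=77.3455
step 6: (k=6,j=0): S=43.5268, K−S=113.1132, hold=112.0026 ⇒ V=113.1132 exercise | (k=6,j=1): S=63.8570, K−S=92.7830, hold=91.7920 ⇒ V=92.7830 exercise | (k=6,j=2): S=93.6830, K−S=62.9570, hold=62.6376 ⇒ V=62.9570 exercise | (k=6,j=3): S=137.4400, K−S=19.2000, hold=29.3481 ⇒ V=29.3481 continue | (k=6,j=4): S=201.6348, K−S=0.0000, hold=6.6336 ⇒ V=6.6336 continue | (k=6,j=5): S=295.8132, K−S=0.0000, hold=0.0000 ⇒ V=0.0000 continue | (k=6,j=6): S=433.9801, K−S=0.0000, hold=0.0000 ⇒ V=0.0000 continue  boundary S*=93.6830
step 5: (k=5,j=0): S=52.7209, K−S=103.9191, hold=102.8626 ⇒ V=103.9191 exercise | (k=5,j=1): S=77.3455, K−S=79.2945, hold=78.3831 ⇒ V=79.2945 exercise | (k=5,j=2): S=113.4716, K−S=43.1684, hold=47.0937 ⇒ V=47.0937 continue | (k=5,j=3): S=166.4713, K−S=0.0000, hold=18.7421 ⇒ V=18.7421 continue | (k=5,j=4): S=244.2258, K−S=0.0000, hold=3.5531 ⇒ V=3.5531 continue | (k=5,j=5): S=358.2975, K−S=0.0000, hold=0.0000 ⇒ V=0.0000 continue  boundary S*=77.3455
step 4: (k=4,j=0): S=63.8570, K−S=92.7830, hold=91.7920 ⇒ V=92.7830 exercise | (k=4,j=1): S=93.6830, K−S=62.9570, hold=63.9303 ⇒ V=63.9303 continue | (k=4,j=2): S=137.4400, K−S=19.2000, hold=33.7643 ⇒ V=33.7643 continue | (k=4,j=3): S=201.6348, K−S=0.0000, hold=11.6577 ⇒ V=11.6577 continue | (k=4,j=4): S=295.8132, K−S=0.0000, hold=1.9031 ⇒ V=1.9031 continue  boundary S*=63.8570
step 3: (k=3,j=0): S=77.3455, K−S=79.2945, hold=78.8265 ⇒ V=79.2945 exercise | (k=3,j=1): S=113.4716, K−S=43.1684, hold=49.6273 ⇒ V=49.6273 continue | (k=3,j=2): S=166.4713, K−S=0.0000, hold=23.3968 ⇒ V=23.3968 continue | (k=3,j=3): S=244.2258, K−S=0.0000, hold=7.1113 ⇒ V=7.1113 continue  boundary S*=77.3455
step 2: (k=2,j=0): S=93.6830, K−S=62.9570, hold=65.0847 ⇒ V=65.0847 continue | (k=2,j=1): S=137.4400, K−S=19.2000, hold=37.2423 ⇒ V=37.2423 continue | (k=2,j=2): S=201.6348, K−S=0.0000, hold=15.7722 ⇒ V=15.7722 continue  boundary S*=-
step 1: (k=1,j=0): S=113.4716, K−S=43.1684, hold=51.8303 ⇒ V=51.8303 continue | (k=1,j=1): S=166.4713, K−S=0.0000, hold=27.1344 ⇒ V=27.1344 continue  boundary S*=-
step 0: (k=0,j=0): S=137.4400, K−S=19.2000, hold=40.1253 ⇒ V=40.1253 continue  boundary S*=-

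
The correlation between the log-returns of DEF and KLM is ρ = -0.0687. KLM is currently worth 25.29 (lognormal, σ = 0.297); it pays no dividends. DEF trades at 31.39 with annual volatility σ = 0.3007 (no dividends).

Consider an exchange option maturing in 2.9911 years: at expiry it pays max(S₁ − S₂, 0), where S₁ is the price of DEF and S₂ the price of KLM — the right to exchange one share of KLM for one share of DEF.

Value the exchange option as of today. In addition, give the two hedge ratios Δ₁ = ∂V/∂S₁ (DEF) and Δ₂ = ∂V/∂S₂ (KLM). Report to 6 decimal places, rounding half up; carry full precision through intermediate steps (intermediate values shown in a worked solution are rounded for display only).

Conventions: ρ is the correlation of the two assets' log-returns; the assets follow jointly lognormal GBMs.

σ_eff = √(σ₁² + σ₂² − 2ρσ₁σ₂) = √(0.3007² + 0.297² − 2·-0.0687·0.3007·0.297) = 0.436921
d₁ = (ln(S₁/S₂) + (q₂ − q₁ + σ_eff²/2)T) / (σ_eff√T) = (ln(31.39/25.29) + (0.0 − 0.0 + 0.095450)·2.9911) / 0.755647 = 0.663778
d₂ = d₁ − σ_eff√T = 0.663778 − 0.755647 = -0.091869
N(d₁) = 0.746584,  N(d₂) = 0.463401
V = S₁·e^{−q₁T}·N(d₁) − S₂·e^{−q₂T}·N(d₂) = 23.435261 − 11.719409 = 11.715851
Key observation: pricing in KLM-units makes this a unit-strike call on the ratio S₁/S₂ — the risk-free rate cancels and cannot affect the value.
Δ₁ = e^{−q₁T}·N(d₁) = 0.746584;  Δ₂ = −e^{−q₂T}·N(d₂) = -0.463401

exchange price = 11.715851
Δ1 = 0.746584
Δ2 = -0.463401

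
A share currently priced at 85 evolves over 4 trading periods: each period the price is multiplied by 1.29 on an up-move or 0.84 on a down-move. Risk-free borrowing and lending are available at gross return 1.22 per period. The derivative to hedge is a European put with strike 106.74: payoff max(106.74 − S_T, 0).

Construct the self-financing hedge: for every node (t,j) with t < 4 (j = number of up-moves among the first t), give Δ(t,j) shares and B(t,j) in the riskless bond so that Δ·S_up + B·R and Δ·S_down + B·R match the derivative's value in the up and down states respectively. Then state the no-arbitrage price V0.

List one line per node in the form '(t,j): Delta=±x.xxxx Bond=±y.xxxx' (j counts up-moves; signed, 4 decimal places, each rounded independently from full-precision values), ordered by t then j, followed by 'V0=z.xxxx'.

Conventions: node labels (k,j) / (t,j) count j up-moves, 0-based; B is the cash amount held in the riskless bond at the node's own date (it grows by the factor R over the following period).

(0,0): Delta=-0.0652 Bond=6.1208
(1,0): Delta=-0.3061 Bond=24.6713
(1,1): Delta=-0.0363 Bond=4.2982
(2,0): Delta=-1.0000 Bond=71.7146
(2,1): Delta=-0.2229 Bond=22.4330
(2,2): Delta=-0.0139 Bond=2.0774
(3,0): Delta=-1.0000 Bond=87.4918
(3,1): Delta=-1.0000 Bond=87.4918
(3,2): Delta=-0.1297 Bond=16.2929
(3,3): Delta=0.0000 Bond=0.0000
V0=0.5807

The replicating-portfolio and risk-neutral prices coincide; use p* = (1.22−0.84)/(1.29−0.84) = 0.8444 for the latter.
At maturity the claim pays: V(4,0)=64.4209, V(4,1)=41.7500, V(4,2)=6.9339, V(4,3)=0.0000, V(4,4)=0.0000
  t=3,j=0: stock 50.3798 → up 64.9900 (V=41.7500), down 42.3191 (V=64.4209). Price 37.1120; hedge Δ=-1.0000, bond B=87.4918.
  t=3,j=1: stock 77.3690 → up 99.8061 (V=6.9339), down 64.9900 (V=41.7500). Price 10.1228; hedge Δ=-1.0000, bond B=87.4918.
  t=3,j=2: stock 118.8167 → up 153.2736 (V=0.0000), down 99.8061 (V=6.9339). Price 0.8841; hedge Δ=-0.1297, bond B=16.2929.
  t=3,j=3: stock 182.4686 → up 235.3844 (V=0.0000), down 153.2736 (V=0.0000). Price 0.0000; hedge Δ=0.0000, bond B=0.0000.
  t=2,j=0: stock 59.9760 → up 77.3690 (V=10.1228), down 50.3798 (V=37.1120). Price 11.7386; hedge Δ=-1.0000, bond B=71.7146.
  t=2,j=1: stock 92.1060 → up 118.8167 (V=0.8841), down 77.3690 (V=10.1228). Price 1.9026; hedge Δ=-0.2229, bond B=22.4330.
  t=2,j=2: stock 141.4485 → up 182.4686 (V=0.0000), down 118.8167 (V=0.8841). Price 0.1127; hedge Δ=-0.0139, bond B=2.0774.
  t=1,j=0: stock 71.4000 → up 92.1060 (V=1.9026), down 59.9760 (V=11.7386). Price 2.8137; hedge Δ=-0.3061, bond B=24.6713.
  t=1,j=1: stock 109.6500 → up 141.4485 (V=0.1127), down 92.1060 (V=1.9026). Price 0.3206; hedge Δ=-0.0363, bond B=4.2982.
  t=0,j=0: stock 85.0000 → up 109.6500 (V=0.3206), down 71.4000 (V=2.8137). Price 0.5807; hedge Δ=-0.0652, bond B=6.1208.
Sanity check at the root: Δ(0,0)·S0 + B(0,0) reproduces V0 = 0.5807.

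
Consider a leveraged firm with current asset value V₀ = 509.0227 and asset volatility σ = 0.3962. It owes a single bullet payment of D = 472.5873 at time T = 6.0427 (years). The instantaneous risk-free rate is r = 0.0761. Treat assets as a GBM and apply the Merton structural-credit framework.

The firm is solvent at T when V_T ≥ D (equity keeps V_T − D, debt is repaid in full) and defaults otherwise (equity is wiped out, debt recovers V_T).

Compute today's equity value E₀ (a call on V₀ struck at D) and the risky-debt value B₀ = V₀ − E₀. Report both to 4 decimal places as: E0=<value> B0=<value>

With assets at 509.0227 and a single debt payment of 472.5873 at 6.0427 years:
d₁ = [ln(V₀/D) + (r + σ²/2)T] / (σ√T)
   = [ln(509.0227/472.5873) + (0.0761 + 0.5·0.3962²)·6.0427] / (0.3962·√6.0427)
   = [0.074270 + 0.934124] / 0.973935 = 1.035381
d₂ = d₁ − σ√T = 1.035381 − 0.973935 = 0.061446
N(d₁) = 0.849755,  N(d₂) = 0.524498,  e^(−rT) = 0.631379
E₀ = V₀·N(d₁) − D·e^(−rT)·N(d₂)
   = 509.0227·0.849755 − 472.5873·0.631379·0.524498 = 276.043809
B₀ = V₀ − E₀ = 509.0227 − 276.043809 = 232.978891

E0=276.0438 B0=232.9789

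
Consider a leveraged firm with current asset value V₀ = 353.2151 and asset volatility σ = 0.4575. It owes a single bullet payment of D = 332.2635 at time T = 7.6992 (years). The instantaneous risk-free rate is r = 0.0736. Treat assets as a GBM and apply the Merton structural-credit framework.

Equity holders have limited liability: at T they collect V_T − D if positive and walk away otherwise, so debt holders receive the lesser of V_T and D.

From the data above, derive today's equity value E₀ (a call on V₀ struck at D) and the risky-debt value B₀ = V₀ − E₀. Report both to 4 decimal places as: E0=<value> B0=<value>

E0=223.7546 B0=129.4605

Apply the equity-as-call identities (strike 332.2635, horizon 7.6992 years):
d₁ = [ln(V₀/D) + (r + σ²/2)T] / (σ√T)
   = [ln(353.2151/332.2635) + (0.0736 + 0.5·0.4575²)·7.6992] / (0.4575·√7.6992)
   = [0.061149 + 1.372406] / 1.269445 = 1.129277
d₂ = d₁ − σ√T = 1.129277 − 1.269445 = -0.140168
N(d₁) = 0.870610,  N(d₂) = 0.444264,  e^(−rT) = 0.567417
E₀ = V₀·N(d₁) − D·e^(−rT)·N(d₂)
   = 353.2151·0.870610 − 332.2635·0.567417·0.444264 = 223.754559
B₀ = V₀ − E₀ = 353.2151 − 223.754559 = 129.460541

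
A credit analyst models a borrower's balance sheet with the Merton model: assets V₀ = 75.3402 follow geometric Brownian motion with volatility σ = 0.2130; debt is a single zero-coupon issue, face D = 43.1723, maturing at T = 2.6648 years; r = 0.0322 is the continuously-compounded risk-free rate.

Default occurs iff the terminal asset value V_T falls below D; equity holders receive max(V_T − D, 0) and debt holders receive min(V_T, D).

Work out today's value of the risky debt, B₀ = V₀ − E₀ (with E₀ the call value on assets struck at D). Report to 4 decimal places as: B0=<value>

Work the structural quantities from V₀ = 75.3402 against face 43.1723:
d₁ = [ln(V₀/D) + (r + σ²/2)T] / (σ√T)
   = [ln(75.3402/43.1723) + (0.0322 + 0.5·0.2130²)·2.6648] / (0.2130·√2.6648)
   = [0.556815 + 0.146256] / 0.347706 = 2.022028
d₂ = d₁ − σ√T = 2.022028 − 0.347706 = 1.674323
N(d₁) = 0.978413,  N(d₂) = 0.952966,  e^(−rT) = 0.917772
E₀ = V₀·N(d₁) − D·e^(−rT)·N(d₂)
   = 75.3402·0.978413 − 43.1723·0.917772·0.952966 = 35.955116
B₀ = V₀ − E₀ = 75.3402 − 35.955116 = 39.385084

B0=39.3851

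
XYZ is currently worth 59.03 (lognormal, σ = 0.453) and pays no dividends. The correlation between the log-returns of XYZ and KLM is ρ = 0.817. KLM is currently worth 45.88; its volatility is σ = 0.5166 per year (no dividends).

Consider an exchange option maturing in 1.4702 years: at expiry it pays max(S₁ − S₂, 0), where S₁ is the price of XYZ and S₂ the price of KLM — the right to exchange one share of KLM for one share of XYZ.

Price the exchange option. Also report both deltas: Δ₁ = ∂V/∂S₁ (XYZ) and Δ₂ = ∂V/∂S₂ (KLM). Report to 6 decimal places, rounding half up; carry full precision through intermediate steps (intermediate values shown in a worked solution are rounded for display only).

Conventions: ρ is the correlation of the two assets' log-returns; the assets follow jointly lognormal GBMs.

σ_eff = √(σ₁² + σ₂² − 2ρσ₁σ₂) = √(0.453² + 0.5166² − 2·0.817·0.453·0.5166) = 0.299493
d₁ = (ln(S₁/S₂) + (q₂ − q₁ + σ_eff²/2)T) / (σ_eff√T) = (ln(59.03/45.88) + (0.0 − 0.0 + 0.044848)·1.4702) / 0.363141 = 0.875561
d₂ = d₁ − σ_eff√T = 0.875561 − 0.363141 = 0.512420
N(d₁) = 0.809366,  N(d₂) = 0.695822
V = S₁·e^{−q₁T}·N(d₁) − S₂·e^{−q₂T}·N(d₂) = 47.776858 − 31.924294 = 15.852565
Key observation: no risk-free rate is needed — with the second asset as numeraire the exchange option is a call on the ratio S₁/S₂, and r cancels out of the value.
Δ₁ = e^{−q₁T}·N(d₁) = 0.809366;  Δ₂ = −e^{−q₂T}·N(d₂) = -0.695822

exchange price = 15.852565
Δ1 = 0.809366
Δ2 = -0.695822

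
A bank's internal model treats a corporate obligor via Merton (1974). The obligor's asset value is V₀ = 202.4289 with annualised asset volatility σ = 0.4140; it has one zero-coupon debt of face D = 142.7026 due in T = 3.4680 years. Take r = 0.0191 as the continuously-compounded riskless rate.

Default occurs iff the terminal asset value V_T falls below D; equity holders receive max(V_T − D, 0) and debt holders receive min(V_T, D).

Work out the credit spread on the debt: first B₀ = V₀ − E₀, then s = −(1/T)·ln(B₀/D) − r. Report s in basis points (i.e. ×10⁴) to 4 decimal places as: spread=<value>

Work the structural quantities from V₀ = 202.4289 against face 142.7026:
d₁ = [ln(V₀/D) + (r + σ²/2)T] / (σ√T)
   = [ln(202.4289/142.7026) + (0.0191 + 0.5·0.4140²)·3.4680] / (0.4140·√3.4680)
   = [0.349626 + 0.363439] / 0.770974 = 0.924889
d₂ = d₁ − σ√T = 0.924889 − 0.770974 = 0.153914
N(d₁) = 0.822488,  N(d₂) = 0.561161,  e^(−rT) = 0.935907
E₀ = V₀·N(d₁) − D·e^(−rT)·N(d₂)
   = 202.4289·0.822488 − 142.7026·0.935907·0.561161 = 91.548659
B₀ = V₀ − E₀ = 202.4289 − 91.548659 = 110.880241
spread = −(1/T)·ln(B₀/D) − r = −(1/3.4680)·ln(110.880241/142.7026) − 0.0191 = 0.05365433
in basis points: 0.05365433 × 10⁴ = 536.5433 bp

spread=536.5433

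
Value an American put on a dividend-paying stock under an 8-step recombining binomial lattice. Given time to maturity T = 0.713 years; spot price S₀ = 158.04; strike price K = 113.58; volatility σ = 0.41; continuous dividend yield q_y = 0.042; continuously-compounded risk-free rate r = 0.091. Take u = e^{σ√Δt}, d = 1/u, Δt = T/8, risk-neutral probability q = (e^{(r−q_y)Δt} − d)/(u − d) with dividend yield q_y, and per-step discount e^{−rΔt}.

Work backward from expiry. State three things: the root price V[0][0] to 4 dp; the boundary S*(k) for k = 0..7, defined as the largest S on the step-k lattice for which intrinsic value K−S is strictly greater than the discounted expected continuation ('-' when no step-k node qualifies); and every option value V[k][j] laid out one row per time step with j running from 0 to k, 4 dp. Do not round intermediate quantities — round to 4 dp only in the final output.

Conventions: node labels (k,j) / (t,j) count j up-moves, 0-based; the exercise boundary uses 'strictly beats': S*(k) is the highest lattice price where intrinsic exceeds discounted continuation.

params: Δt=0.08912 u=1.13021 d=0.88479 q=0.48727 e^(-rΔt)=0.99192
t_8 payoffs: 54.2187 37.7538 16.7220 0.0000 0.0000 0.0000 0.0000 0.0000 0.0000
t_7: node(7,0) S=67.0906 payoff=46.4894 vs cont=45.8226 → 46.4894 [stop]  node(7,1) S=85.6993 payoff=27.8807 vs cont=27.2834 → 27.8807 [stop]  node(7,2) S=109.4695 payoff=4.1105 vs cont=8.5046 → 8.5046 [wait]  node(7,3) S=139.8328 payoff=0.0000 vs cont=0.0000 → 0.0000 [wait]  node(7,4) S=178.6179 payoff=0.0000 vs cont=0.0000 → 0.0000 [wait]  node(7,5) S=228.1607 payoff=0.0000 vs cont=0.0000 → 0.0000 [wait]  node(7,6) S=291.4450 payoff=0.0000 vs cont=0.0000 → 0.0000 [wait]  node(7,7) S=372.2823 payoff=0.0000 vs cont=0.0000 → 0.0000 [wait]  ⇒ S*(7)=85.6993
t_6: node(6,0) S=75.8262 payoff=37.7538 vs cont=37.1196 → 37.7538 [stop]  node(6,1) S=96.8580 payoff=16.7220 vs cont=18.2903 → 18.2903 [wait]  node(6,2) S=123.7232 payoff=0.0000 vs cont=4.3253 → 4.3253 [wait]  node(6,3) S=158.0400 payoff=0.0000 vs cont=0.0000 → 0.0000 [wait]  node(6,4) S=201.8751 payoff=0.0000 vs cont=0.0000 → 0.0000 [wait]  node(6,5) S=257.8687 payoff=0.0000 vs cont=0.0000 → 0.0000 [wait]  node(6,6) S=329.3931 payoff=0.0000 vs cont=0.0000 → 0.0000 [wait]  ⇒ S*(6)=75.8262
t_5: node(5,0) S=85.6993 payoff=27.8807 vs cont=28.0414 → 28.0414 [wait]  node(5,1) S=109.4695 payoff=4.1105 vs cont=11.3928 → 11.3928 [wait]  node(5,2) S=139.8328 payoff=0.0000 vs cont=2.1998 → 2.1998 [wait]  node(5,3) S=178.6179 payoff=0.0000 vs cont=0.0000 → 0.0000 [wait]  node(5,4) S=228.1607 payoff=0.0000 vs cont=0.0000 → 0.0000 [wait]  node(5,5) S=291.4450 payoff=0.0000 vs cont=0.0000 → 0.0000 [wait]  ⇒ S*(5)=-
t_4: node(4,0) S=96.8580 payoff=16.7220 vs cont=19.7680 → 19.7680 [wait]  node(4,1) S=123.7232 payoff=0.0000 vs cont=6.8575 → 6.8575 [wait]  node(4,2) S=158.0400 payoff=0.0000 vs cont=1.1188 → 1.1188 [wait]  node(4,3) S=201.8751 payoff=0.0000 vs cont=0.0000 → 0.0000 [wait]  node(4,4) S=257.8687 payoff=0.0000 vs cont=0.0000 → 0.0000 [wait]  ⇒ S*(4)=-
t_3: node(3,0) S=109.4695 payoff=4.1105 vs cont=13.3682 → 13.3682 [wait]  node(3,1) S=139.8328 payoff=0.0000 vs cont=4.0284 → 4.0284 [wait]  node(3,2) S=178.6179 payoff=0.0000 vs cont=0.5690 → 0.5690 [wait]  node(3,3) S=228.1607 payoff=0.0000 vs cont=0.0000 → 0.0000 [wait]  ⇒ S*(3)=-
t_2: node(2,0) S=123.7232 payoff=0.0000 vs cont=8.7459 → 8.7459 [wait]  node(2,1) S=158.0400 payoff=0.0000 vs cont=2.3238 → 2.3238 [wait]  node(2,2) S=201.8751 payoff=0.0000 vs cont=0.2894 → 0.2894 [wait]  ⇒ S*(2)=-
t_1: node(1,0) S=139.8328 payoff=0.0000 vs cont=5.5712 → 5.5712 [wait]  node(1,1) S=178.6179 payoff=0.0000 vs cont=1.3217 → 1.3217 [wait]  ⇒ S*(1)=-
t_0: node(0,0) S=158.0400 payoff=0.0000 vs cont=3.4723 → 3.4723 [wait]  ⇒ S*(0)=-

price = 3.4723
boundary = - - - - - - 75.8262 85.6993
tree:
3.4723
5.5712 1.3217
8.7459 2.3238 0.2894
13.3682 4.0284 0.5690 0.0000
19.7680 6.8575 1.1188 0.0000 0.0000
28.0414 11.3928 2.1998 0.0000 0.0000 0.0000
37.7538 18.2903 4.3253 0.0000 0.0000 0.0000 0.0000
46.4894 27.8807 8.5046 0.0000 0.0000 0.0000 0.0000 0.0000
54.2187 37.7538 16.7220 0.0000 0.0000 0.0000 0.0000 0.0000 0.0000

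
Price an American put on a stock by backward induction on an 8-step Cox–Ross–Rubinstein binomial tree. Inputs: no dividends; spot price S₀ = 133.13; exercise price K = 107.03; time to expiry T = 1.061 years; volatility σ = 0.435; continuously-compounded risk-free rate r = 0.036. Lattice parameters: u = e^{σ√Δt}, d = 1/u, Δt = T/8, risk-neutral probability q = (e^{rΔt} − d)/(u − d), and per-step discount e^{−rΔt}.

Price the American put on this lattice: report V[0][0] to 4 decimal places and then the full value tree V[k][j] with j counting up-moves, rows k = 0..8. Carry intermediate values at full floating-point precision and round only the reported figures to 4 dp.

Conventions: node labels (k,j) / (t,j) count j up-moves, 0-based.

Δt=0.13262  u=1.17165  d=0.85349  q=0.47552  discount=0.99524
step 8 (expiry): payoffs max(K−S,0) = 69.5432 55.5690 36.3857 10.0512 0.0000 0.0000 0.0000 0.0000 0.0000
k=7: (k=7,j=0): S=43.9216, K−S=63.1084, hold=62.5986 ⇒ V=63.1084 exercise | (k=7,j=1): S=60.2945, K−S=46.7355, hold=46.2257 ⇒ V=46.7355 exercise | (k=7,j=2): S=82.7708, K−S=24.2592, hold=23.7494 ⇒ V=24.2592 exercise | (k=7,j=3): S=113.6256, K−S=0.0000, hold=5.2466 ⇒ V=5.2466 continue | (k=7,j=4): S=155.9824, K−S=0.0000, hold=0.0000 ⇒ V=0.0000 continue | (k=7,j=5): S=214.1287, K−S=0.0000, hold=0.0000 ⇒ V=0.0000 continue | (k=7,j=6): S=293.9505, K−S=0.0000, hold=0.0000 ⇒ V=0.0000 continue | (k=7,j=7): S=403.5279, K−S=0.0000, hold=0.0000 ⇒ V=0.0000 continue
k=6: (k=6,j=0): S=51.4610, K−S=55.5690, hold=55.0592 ⇒ V=55.5690 exercise | (k=6,j=1): S=70.6443, K−S=36.3857, hold=35.8759 ⇒ V=36.3857 exercise | (k=6,j=2): S=96.9788, K−S=10.0512, hold=15.1458 ⇒ V=15.1458 continue | (k=6,j=3): S=133.1300, K−S=0.0000, hold=2.7386 ⇒ V=2.7386 continue | (k=6,j=4): S=182.7575, K−S=0.0000, hold=0.0000 ⇒ V=0.0000 continue | (k=6,j=5): S=250.8849, K−S=0.0000, hold=0.0000 ⇒ V=0.0000 continue | (k=6,j=6): S=344.4085, K−S=0.0000, hold=0.0000 ⇒ V=0.0000 continue
k=5: (k=5,j=0): S=60.2945, K−S=46.7355, hold=46.2257 ⇒ V=46.7355 exercise | (k=5,j=1): S=82.7708, K−S=24.2592, hold=26.1605 ⇒ V=26.1605 continue | (k=5,j=2): S=113.6256, K−S=0.0000, hold=9.2019 ⇒ V=9.2019 continue | (k=5,j=3): S=155.9824, K−S=0.0000, hold=1.4295 ⇒ V=1.4295 continue | (k=5,j=4): S=214.1287, K−S=0.0000, hold=0.0000 ⇒ V=0.0000 continue | (k=5,j=5): S=293.9505, K−S=0.0000, hold=0.0000 ⇒ V=0.0000 continue
k=4: (k=4,j=0): S=70.6443, K−S=36.3857, hold=36.7756 ⇒ V=36.7756 continue | (k=4,j=1): S=96.9788, K−S=10.0512, hold=18.0101 ⇒ V=18.0101 continue | (k=4,j=2): S=133.1300, K−S=0.0000, hold=5.4797 ⇒ V=5.4797 continue | (k=4,j=3): S=182.7575, K−S=0.0000, hold=0.7462 ⇒ V=0.7462 continue | (k=4,j=4): S=250.8849, K−S=0.0000, hold=0.0000 ⇒ V=0.0000 continue
k=3: (k=3,j=0): S=82.7708, K−S=24.2592, hold=27.7196 ⇒ V=27.7196 continue | (k=3,j=1): S=113.6256, K−S=0.0000, hold=11.9943 ⇒ V=11.9943 continue | (k=3,j=2): S=155.9824, K−S=0.0000, hold=3.2134 ⇒ V=3.2134 continue | (k=3,j=3): S=214.1287, K−S=0.0000, hold=0.3895 ⇒ V=0.3895 continue
k=2: (k=2,j=0): S=96.9788, K−S=10.0512, hold=20.1455 ⇒ V=20.1455 continue | (k=2,j=1): S=133.1300, K−S=0.0000, hold=7.7816 ⇒ V=7.7816 continue | (k=2,j=2): S=182.7575, K−S=0.0000, hold=1.8617 ⇒ V=1.8617 continue
k=1: (k=1,j=0): S=113.6256, K−S=0.0000, hold=14.1982 ⇒ V=14.1982 continue | (k=1,j=1): S=155.9824, K−S=0.0000, hold=4.9429 ⇒ V=4.9429 continue
k=0: (k=0,j=0): S=133.1300, K−S=0.0000, hold=9.7504 ⇒ V=9.7504 continue

price = 9.7504
tree:
9.7504
14.1982 4.9429
20.1455 7.7816 1.8617
27.7196 11.9943 3.2134 0.3895
36.7756 18.0101 5.4797 0.7462 0.0000
46.7355 26.1605 9.2019 1.4295 0.0000 0.0000
55.5690 36.3857 15.1458 2.7386 0.0000 0.0000 0.0000
63.1084 46.7355 24.2592 5.2466 0.0000 0.0000 0.0000 0.0000
69.5432 55.5690 36.3857 10.0512 0.0000 0.0000 0.0000 0.0000 0.0000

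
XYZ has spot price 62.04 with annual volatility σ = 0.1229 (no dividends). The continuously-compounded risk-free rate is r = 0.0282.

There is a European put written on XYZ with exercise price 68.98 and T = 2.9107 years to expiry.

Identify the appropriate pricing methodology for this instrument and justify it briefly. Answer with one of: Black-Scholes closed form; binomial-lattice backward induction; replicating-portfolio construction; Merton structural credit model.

Key observation: the strike-68.98 put on XYZ is European-exercise on a continuously-modelled lognormal underlying, so its value is a single closed-form evaluation.

framework: Black-Scholes closed form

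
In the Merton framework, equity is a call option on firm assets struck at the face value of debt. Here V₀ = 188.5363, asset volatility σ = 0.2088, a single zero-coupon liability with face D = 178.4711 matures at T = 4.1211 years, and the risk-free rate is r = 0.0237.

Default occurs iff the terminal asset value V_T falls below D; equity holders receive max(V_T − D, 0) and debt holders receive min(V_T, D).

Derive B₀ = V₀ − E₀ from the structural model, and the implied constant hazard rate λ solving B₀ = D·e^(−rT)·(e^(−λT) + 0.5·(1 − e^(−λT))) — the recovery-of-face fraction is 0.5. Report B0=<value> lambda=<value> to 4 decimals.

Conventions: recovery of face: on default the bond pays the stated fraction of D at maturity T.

Work the structural quantities from V₀ = 188.5363 against face 178.4711:
d₁ = [ln(V₀/D) + (r + σ²/2)T] / (σ√T)
   = [ln(188.5363/178.4711) + (0.0237 + 0.5·0.2088²)·4.1211] / (0.2088·√4.1211)
   = [0.054864 + 0.187505] / 0.423874 = 0.571794
d₂ = d₁ − σ√T = 0.571794 − 0.423874 = 0.147919
N(d₁) = 0.716269,  N(d₂) = 0.558797,  e^(−rT) = 0.906948
E₀ = V₀·N(d₁) − D·e^(−rT)·N(d₂)
   = 188.5363·0.716269 − 178.4711·0.906948·0.558797 = 44.593631
B₀ = V₀ − E₀ = 188.5363 − 44.593631 = 143.942669
e^(−λT) = (B₀·e^(rT)/D − 0.5)/(1 − 0.5) = (143.9427·1.102599/178.4711 − 0.5)/0.5 = 0.77856324
λ = −ln(0.77856324)/4.1211 = 0.060737

B0=143.9427 lambda=0.0607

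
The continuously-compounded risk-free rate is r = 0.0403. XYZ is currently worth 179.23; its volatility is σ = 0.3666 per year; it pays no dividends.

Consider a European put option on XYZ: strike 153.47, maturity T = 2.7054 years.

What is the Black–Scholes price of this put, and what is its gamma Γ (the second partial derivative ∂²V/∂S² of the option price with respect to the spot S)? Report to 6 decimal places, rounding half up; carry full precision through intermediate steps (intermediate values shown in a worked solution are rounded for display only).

σ√T = 0.3666·√2.7054 = 0.602987
d₁ = (ln(S/K) + (r+σ²/2)T) / (σ√T) = (ln(179.23/153.47) + (0.0403+0.3666²/2)·2.7054) / 0.602987 = (0.155165 + 0.290824) / 0.602987 = 0.739633
d₂ = d₁ − σ√T = 0.739633 − 0.602987 = 0.136646
e^{−rT} = 0.896706
N(−d₁) = 0.229761,  N(−d₂) = 0.445655
Put price V = K·e^{−rT}·N(−d₂) − S·N(−d₁) = 61.329957 − 41.180133 = 20.149823
φ(d₁) = (1/√(2π))·e^{−d₁²/2} = 0.303472
Γ = φ(d₁) / (S·σ·√T) = 0.002808

price = 20.149823
Γ = 0.002808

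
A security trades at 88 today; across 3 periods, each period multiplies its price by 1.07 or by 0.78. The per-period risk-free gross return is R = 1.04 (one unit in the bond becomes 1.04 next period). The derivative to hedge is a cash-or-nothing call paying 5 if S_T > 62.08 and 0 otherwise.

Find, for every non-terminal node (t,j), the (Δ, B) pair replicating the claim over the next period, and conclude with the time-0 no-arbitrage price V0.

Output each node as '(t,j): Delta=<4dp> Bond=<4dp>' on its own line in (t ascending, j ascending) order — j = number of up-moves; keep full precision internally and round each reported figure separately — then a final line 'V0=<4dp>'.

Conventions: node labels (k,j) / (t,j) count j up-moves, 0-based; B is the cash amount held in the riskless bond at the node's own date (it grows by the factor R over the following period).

Under the risk-neutral measure, an up-move has probability p* = (R−d)/(u−d) = 0.8966 and values discount at R = 1.04.
At maturity the claim pays: V(3,0)=0.0000, V(3,1)=0.0000, V(3,2)=5.0000, V(3,3)=5.0000
Node (2,0) S=53.5392: V=(p*·0.0000+(1−p*)·0.0000)/1.04=0.0000; Δ=(0.0000−0.0000)/(57.2869−41.7606)=0.0000; B=V−Δ·S=0.0000
Node (2,1) S=73.4448: V=(p*·5.0000+(1−p*)·0.0000)/1.04=4.3103; Δ=(5.0000−0.0000)/(78.5859−57.2869)=0.2348; B=V−Δ·S=-12.9310
Node (2,2) S=100.7512: V=(p*·5.0000+(1−p*)·5.0000)/1.04=4.8077; Δ=(5.0000−5.0000)/(107.8038−78.5859)=0.0000; B=V−Δ·S=4.8077
Node (1,0) S=68.6400: V=(p*·4.3103+(1−p*)·0.0000)/1.04=3.7158; Δ=(4.3103−0.0000)/(73.4448−53.5392)=0.2165; B=V−Δ·S=-11.1474
Node (1,1) S=94.1600: V=(p*·4.8077+(1−p*)·4.3103)/1.04=4.5733; Δ=(4.8077−4.3103)/(100.7512−73.4448)=0.0182; B=V−Δ·S=2.8583
Node (0,0) S=88.0000: V=(p*·4.5733+(1−p*)·3.7158)/1.04=4.3121; Δ=(4.5733−3.7158)/(94.1600−68.6400)=0.0336; B=V−Δ·S=1.3552
As a check, the time-0 holding Δ(0,0)·S0 + B(0,0) comes to 4.3121 — exactly V0.

(0,0): Delta=0.0336 Bond=1.3552
(1,0): Delta=0.2165 Bond=-11.1474
(1,1): Delta=0.0182 Bond=2.8583
(2,0): Delta=0.0000 Bond=0.0000
(2,1): Delta=0.2348 Bond=-12.9310
(2,2): Delta=0.0000 Bond=4.8077
V0=4.3121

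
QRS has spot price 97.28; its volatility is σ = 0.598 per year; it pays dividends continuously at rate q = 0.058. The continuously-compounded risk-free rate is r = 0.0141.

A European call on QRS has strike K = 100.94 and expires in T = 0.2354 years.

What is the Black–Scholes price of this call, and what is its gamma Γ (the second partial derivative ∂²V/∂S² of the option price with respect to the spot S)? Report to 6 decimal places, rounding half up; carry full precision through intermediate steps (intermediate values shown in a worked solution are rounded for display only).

σ√T = 0.598·√0.2354 = 0.290138
d₁ = (ln(S/K) + (r−q+σ²/2)T) / (σ√T) = (ln(97.28/100.94) + (0.0141−0.058+0.598²/2)·0.2354) / 0.290138 = (-0.036933 + 0.031756) / 0.290138 = -0.017843
d₂ = d₁ − σ√T = -0.017843 − 0.290138 = -0.307981
e^{−rT} = 0.996686
e^{−qT} = 0.986440
N(d₁) = 0.492882,  N(d₂) = 0.379048
Call price V = S·e^{−qT}·N(d₁) − K·e^{−rT}·N(d₂) = 47.297377 − 38.134366 = 9.163010
φ(d₁) = (1/√(2π))·e^{−d₁²/2} = 0.398879
Γ = e^{−qT}·φ(d₁) / (S·σ·√T) = 0.013941

price = 9.163010
Γ = 0.013941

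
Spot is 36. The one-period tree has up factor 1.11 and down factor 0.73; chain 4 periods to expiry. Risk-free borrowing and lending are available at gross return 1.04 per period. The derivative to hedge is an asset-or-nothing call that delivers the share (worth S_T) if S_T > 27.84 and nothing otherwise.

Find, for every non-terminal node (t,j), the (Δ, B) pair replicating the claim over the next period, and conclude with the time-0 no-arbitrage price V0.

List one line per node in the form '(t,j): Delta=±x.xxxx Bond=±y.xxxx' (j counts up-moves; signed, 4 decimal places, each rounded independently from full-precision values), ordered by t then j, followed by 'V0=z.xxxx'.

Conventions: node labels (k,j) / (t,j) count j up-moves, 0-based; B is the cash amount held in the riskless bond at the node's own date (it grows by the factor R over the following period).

No-arbitrage ⇒ martingale measure with p* = (R−d)/(u−d) = 0.8158.
Expiry values: V(4,0)=0.0000, V(4,1)=0.0000, V(4,2)=0.0000, V(4,3)=35.9413, V(4,4)=54.6505
(3,0): S=14.0046. Δ = (V_up−V_dn)/(S_up−S_dn) = (0.0000−0.0000)/(15.5451−10.2234) = 0.0000. V = [p*·0.0000 + (1−p*)·0.0000]/1.04 = 0.0000. B = V − Δ·S = 0.0000.
(3,1): S=21.2947. Δ = (V_up−V_dn)/(S_up−S_dn) = (0.0000−0.0000)/(23.6371−15.5451) = 0.0000. V = [p*·0.0000 + (1−p*)·0.0000]/1.04 = 0.0000. B = V − Δ·S = 0.0000.
(3,2): S=32.3796. Δ = (V_up−V_dn)/(S_up−S_dn) = (35.9413−0.0000)/(35.9413−23.6371) = 2.9211. V = [p*·35.9413 + (1−p*)·0.0000]/1.04 = 28.1929. B = V − Δ·S = -66.3896.
(3,3): S=49.2347. Δ = (V_up−V_dn)/(S_up−S_dn) = (54.6505−35.9413)/(54.6505−35.9413) = 1.0000. V = [p*·54.6505 + (1−p*)·35.9413]/1.04 = 49.2347. B = V − Δ·S = 0.0000.
(2,0): S=19.1844. Δ = (V_up−V_dn)/(S_up−S_dn) = (0.0000−0.0000)/(21.2947−14.0046) = 0.0000. V = [p*·0.0000 + (1−p*)·0.0000]/1.04 = 0.0000. B = V − Δ·S = 0.0000.
(2,1): S=29.1708. Δ = (V_up−V_dn)/(S_up−S_dn) = (28.1929−0.0000)/(32.3796−21.2947) = 2.5434. V = [p*·28.1929 + (1−p*)·0.0000]/1.04 = 22.1148. B = V − Δ·S = -52.0769.
(2,2): S=44.3556. Δ = (V_up−V_dn)/(S_up−S_dn) = (49.2347−28.1929)/(49.2347−32.3796) = 1.2484. V = [p*·49.2347 + (1−p*)·28.1929]/1.04 = 43.6140. B = V − Δ·S = -11.7593.
(1,0): S=26.2800. Δ = (V_up−V_dn)/(S_up−S_dn) = (22.1148−0.0000)/(29.1708−19.1844) = 2.2145. V = [p*·22.1148 + (1−p*)·0.0000]/1.04 = 17.3472. B = V − Δ·S = -40.8498.
(1,1): S=39.9600. Δ = (V_up−V_dn)/(S_up−S_dn) = (43.6140−22.1148)/(44.3556−29.1708) = 1.4158. V = [p*·43.6140 + (1−p*)·22.1148]/1.04 = 38.1285. B = V − Δ·S = -18.4483.
(0,0): S=36.0000. Δ = (V_up−V_dn)/(S_up−S_dn) = (38.1285−17.3472)/(39.9600−26.2800) = 1.5191. V = [p*·38.1285 + (1−p*)·17.3472]/1.04 = 32.9811. B = V − Δ·S = -21.7066.
Check: Δ(0,0)·S0 + B(0,0) = 32.9811 = V0.

(0,0): Delta=1.5191 Bond=-21.7066
(1,0): Delta=2.2145 Bond=-40.8498
(1,1): Delta=1.4158 Bond=-18.4483
(2,0): Delta=0.0000 Bond=0.0000
(2,1): Delta=2.5434 Bond=-52.0769
(2,2): Delta=1.2484 Bond=-11.7593
(3,0): Delta=0.0000 Bond=0.0000
(3,1): Delta=0.0000 Bond=0.0000
(3,2): Delta=2.9211 Bond=-66.3896
(3,3): Delta=1.0000 Bond=0.0000
V0=32.9811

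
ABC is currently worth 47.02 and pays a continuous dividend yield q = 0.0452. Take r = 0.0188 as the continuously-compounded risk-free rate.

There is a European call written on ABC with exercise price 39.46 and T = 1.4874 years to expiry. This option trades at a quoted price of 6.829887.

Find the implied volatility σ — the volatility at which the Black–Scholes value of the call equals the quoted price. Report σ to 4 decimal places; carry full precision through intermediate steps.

At σ = 0.1658 the Black–Scholes value reproduces the quote:
σ√T = 0.1658·√1.4874 = 0.202208
d₁ = (ln(S/K) + (r−q+σ²/2)T) / (σ√T) = (ln(47.02/39.46) + (0.0188−0.0452+0.1658²/2)·1.4874) / 0.202208 = (0.175286 − 0.018823) / 0.202208 = 0.773769
d₂ = d₁ − σ√T = 0.773769 − 0.202208 = 0.571561
e^{−rT} = 0.972424
e^{−qT} = 0.934980
N(d₁) = 0.780466,  N(d₂) = 0.716190
V = S·e^{−qT}·N(d₁) − K·e^{−rT}·N(d₂) = 34.311435 − 27.481548 = 6.829887 (equal to the quote); since ∂V/∂σ > 0 for all σ, the implied volatility is unique

sigma = 0.1658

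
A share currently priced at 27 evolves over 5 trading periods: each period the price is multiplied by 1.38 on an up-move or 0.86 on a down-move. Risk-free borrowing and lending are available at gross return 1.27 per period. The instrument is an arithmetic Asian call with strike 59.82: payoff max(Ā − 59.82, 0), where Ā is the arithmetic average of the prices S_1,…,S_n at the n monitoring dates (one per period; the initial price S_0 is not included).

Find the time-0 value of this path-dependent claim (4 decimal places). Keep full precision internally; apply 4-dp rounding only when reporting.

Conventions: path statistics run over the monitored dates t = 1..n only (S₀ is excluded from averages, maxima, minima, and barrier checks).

price = 1.9662

With p* = (R−d)/(u−d) = 0.7885, sum probability × payoff across the paths and divide by R^5.
Enumerate all 2^5 = 32 price paths (U = up ×1.38, D = down ×0.86); each path with k up-moves has probability p*^k·(1−p*)^(5−k).
DDDDD: Ā=17.5667, payoff=0.0000, prob=0.000424
UDDDD: Ā=28.1884, payoff=0.0000, prob=0.001579
DUDDD: Ā=25.3804, payoff=0.0000, prob=0.001579
UUDDD: Ā=40.7267, payoff=0.0000, prob=0.005885
DDUDD: Ā=22.9655, payoff=0.0000, prob=0.001579
UDUDD: Ā=36.8517, payoff=0.0000, prob=0.005885
DUUDD: Ā=34.0437, payoff=0.0000, prob=0.005885
UUUDD: Ā=54.6282, payoff=0.0000, prob=0.021934
DDDUD: Ā=20.8887, payoff=0.0000, prob=0.001579
UDDUD: Ā=33.5191, payoff=0.0000, prob=0.005885
DUDUD: Ā=30.7111, payoff=0.0000, prob=0.005885
UUDUD: Ā=49.2807, payoff=0.0000, prob=0.021934
DDUUD: Ā=28.2963, payoff=0.0000, prob=0.005885
UDUUD: Ā=45.4056, payoff=0.0000, prob=0.021934
DUUUD: Ā=42.5976, payoff=0.0000, prob=0.021934
UUUUD: Ā=68.3543, payoff=8.5343, prob=0.081754
DDDDU: Ā=19.1027, payoff=0.0000, prob=0.001579
UDDDU: Ā=30.6532, payoff=0.0000, prob=0.005885
DUDDU: Ā=27.8452, payoff=0.0000, prob=0.005885
UUDDU: Ā=44.6818, payoff=0.0000, prob=0.021934
DDUDU: Ā=25.4303, payoff=0.0000, prob=0.005885
UDUDU: Ā=40.8067, payoff=0.0000, prob=0.021934
DUUDU: Ā=37.9987, payoff=0.0000, prob=0.021934
UUUDU: Ā=60.9747, payoff=1.1547, prob=0.081754
DDDUU: Ā=23.3535, payoff=0.0000, prob=0.005885
UDDUU: Ā=37.4742, payoff=0.0000, prob=0.021934
DUDUU: Ā=34.6662, payoff=0.0000, prob=0.021934
UUDUU: Ā=55.6271, payoff=0.0000, prob=0.081754
DDUUU: Ā=32.2513, payoff=0.0000, prob=0.021934
UDUUU: Ā=51.7521, payoff=0.0000, prob=0.081754
DUUUU: Ā=48.9441, payoff=0.0000, prob=0.081754
UUUUU: Ā=78.5382, payoff=18.7182, prob=0.304721
Price = Σ prob·payoff / R^5 = 6.495952 / 3.303837 = 1.9662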